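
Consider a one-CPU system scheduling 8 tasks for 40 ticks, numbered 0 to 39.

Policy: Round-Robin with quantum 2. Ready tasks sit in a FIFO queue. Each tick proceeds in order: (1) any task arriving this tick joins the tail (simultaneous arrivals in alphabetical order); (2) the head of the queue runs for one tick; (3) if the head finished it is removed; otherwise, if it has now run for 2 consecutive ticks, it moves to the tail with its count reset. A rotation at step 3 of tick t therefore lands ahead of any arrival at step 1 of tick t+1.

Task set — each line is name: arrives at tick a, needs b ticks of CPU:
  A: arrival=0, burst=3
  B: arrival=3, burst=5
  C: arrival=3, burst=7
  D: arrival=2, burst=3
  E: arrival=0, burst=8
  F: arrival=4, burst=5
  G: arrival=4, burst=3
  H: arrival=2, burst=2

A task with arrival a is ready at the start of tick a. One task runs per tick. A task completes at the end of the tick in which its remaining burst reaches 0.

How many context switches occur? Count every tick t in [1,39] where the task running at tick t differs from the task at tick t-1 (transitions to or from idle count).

t=0: queue=[A,E] q_used=0 → run A
t=1: queue=[A,E] q_used=1 → run A
t=2: queue=[E,A,D,H] q_used=0 → run E
t=3: queue=[E,A,D,H,B,C] q_used=1 → run E
t=4: queue=[A,D,H,B,C,E,F,G] q_used=0 → run A
t=5: queue=[D,H,B,C,E,F,G] q_used=0 → run D
t=6: queue=[D,H,B,C,E,F,G] q_used=1 → run D
t=7: queue=[H,B,C,E,F,G,D] q_used=0 → run H
t=8: queue=[H,B,C,E,F,G,D] q_used=1 → run H
t=9: queue=[B,C,E,F,G,D] q_used=0 → run B
t=10: queue=[B,C,E,F,G,D] q_used=1 → run B
t=11: queue=[C,E,F,G,D,B] q_used=0 → run C
t=12: queue=[C,E,F,G,D,B] q_used=1 → run C
t=13: queue=[E,F,G,D,B,C] q_used=0 → run E
t=14: queue=[E,F,G,D,B,C] q_used=1 → run E
t=15: queue=[F,G,D,B,C,E] q_used=0 → run F
t=16: queue=[F,G,D,B,C,E] q_used=1 → run F
t=17: queue=[G,D,B,C,E,F] q_used=0 → run G
t=18: queue=[G,D,B,C,E,F] q_used=1 → run G
t=19: queue=[D,B,C,E,F,G] q_used=0 → run D
t=20: queue=[B,C,E,F,G] q_used=0 → run B
t=21: queue=[B,C,E,F,G] q_used=1 → run B
t=22: queue=[C,E,F,G,B] q_used=0 → run C
t=23: queue=[C,E,F,G,B] q_used=1 → run C
t=24: queue=[E,F,G,B,C] q_used=0 → run E
t=25: queue=[E,F,G,B,C] q_used=1 → run E
t=26: queue=[F,G,B,C,E] q_used=0 → run F
t=27: queue=[F,G,B,C,E] q_used=1 → run F
t=28: queue=[G,B,C,E,F] q_used=0 → run G
t=29: queue=[B,C,E,F] q_used=0 → run B
t=30: queue=[C,E,F] q_used=0 → run C
t=31: queue=[C,E,F] q_used=1 → run C
t=32: queue=[E,F,C] q_used=0 → run E
t=33: queue=[E,F,C] q_used=1 → run E
t=34: queue=[F,C] q_used=0 → run F
t=35: queue=[C] q_used=0 → run C
t=36: (idle)
t=37: (idle)
t=38: (idle)
t=39: (idle)

context switches = 21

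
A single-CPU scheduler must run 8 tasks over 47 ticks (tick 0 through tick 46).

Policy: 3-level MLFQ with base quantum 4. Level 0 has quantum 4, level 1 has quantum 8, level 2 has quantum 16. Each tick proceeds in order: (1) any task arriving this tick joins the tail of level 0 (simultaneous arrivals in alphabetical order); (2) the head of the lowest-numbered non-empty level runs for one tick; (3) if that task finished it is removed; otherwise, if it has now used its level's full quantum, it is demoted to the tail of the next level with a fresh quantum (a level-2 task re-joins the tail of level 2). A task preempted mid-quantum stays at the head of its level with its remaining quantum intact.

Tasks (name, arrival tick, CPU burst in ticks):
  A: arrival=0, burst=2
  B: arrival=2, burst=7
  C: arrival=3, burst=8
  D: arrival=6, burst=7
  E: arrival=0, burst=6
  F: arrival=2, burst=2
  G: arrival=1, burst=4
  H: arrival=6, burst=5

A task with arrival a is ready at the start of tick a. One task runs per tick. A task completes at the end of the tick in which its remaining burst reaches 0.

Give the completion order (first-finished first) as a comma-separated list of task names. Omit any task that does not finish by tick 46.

completion order = A, G, F, E, B, C, D, H

t=0: L0/L1/L2 = AE/-/- → run A
t=1: L0/L1/L2 = AEG/-/- → run A
t=2: L0/L1/L2 = EGBF/-/- → run E
t=3: L0/L1/L2 = EGBFC/-/- → run E
t=4: L0/L1/L2 = EGBFC/-/- → run E
t=5: L0/L1/L2 = EGBFC/-/- → run E
t=6: L0/L1/L2 = GBFCDH/E/- → run G
t=7: L0/L1/L2 = GBFCDH/E/- → run G
t=8: L0/L1/L2 = GBFCDH/E/- → run G
t=9: L0/L1/L2 = GBFCDH/E/- → run G
t=10: L0/L1/L2 = BFCDH/E/- → run B
t=11: L0/L1/L2 = BFCDH/E/- → run B
t=12: L0/L1/L2 = BFCDH/E/- → run B
t=13: L0/L1/L2 = BFCDH/E/- → run B
t=14: L0/L1/L2 = FCDH/EB/- → run F
t=15: L0/L1/L2 = FCDH/EB/- → run F
t=16: L0/L1/L2 = CDH/EB/- → run C
t=17: L0/L1/L2 = CDH/EB/- → run C
t=18: L0/L1/L2 = CDH/EB/- → run C
t=19: L0/L1/L2 = CDH/EB/- → run C
t=20: L0/L1/L2 = DH/EBC/- → run D
t=21: L0/L1/L2 = DH/EBC/- → run D
t=22: L0/L1/L2 = DH/EBC/- → run D
t=23: L0/L1/L2 = DH/EBC/- → run D
t=24: L0/L1/L2 = H/EBCD/- → run H
t=25: L0/L1/L2 = H/EBCD/- → run H
t=26: L0/L1/L2 = H/EBCD/- → run H
t=27: L0/L1/L2 = H/EBCD/- → run H
t=28: L0/L1/L2 = -/EBCDH/- → run E
t=29: L0/L1/L2 = -/EBCDH/- → run E
t=30: L0/L1/L2 = -/BCDH/- → run B
t=31: L0/L1/L2 = -/BCDH/- → run B
t=32: L0/L1/L2 = -/BCDH/- → run B
t=33: L0/L1/L2 = -/CDH/- → run C
t=34: L0/L1/L2 = -/CDH/- → run C
t=35: L0/L1/L2 = -/CDH/- → run C
t=36: L0/L1/L2 = -/CDH/- → run C
t=37: L0/L1/L2 = -/DH/- → run D
t=38: L0/L1/L2 = -/DH/- → run D
t=39: L0/L1/L2 = -/DH/- → run D
t=40: L0/L1/L2 = -/H/- → run H
t=41: (idle)
t=42: (idle)
t=43: (idle)
t=44: (idle)
t=45: (idle)
t=46: (idle)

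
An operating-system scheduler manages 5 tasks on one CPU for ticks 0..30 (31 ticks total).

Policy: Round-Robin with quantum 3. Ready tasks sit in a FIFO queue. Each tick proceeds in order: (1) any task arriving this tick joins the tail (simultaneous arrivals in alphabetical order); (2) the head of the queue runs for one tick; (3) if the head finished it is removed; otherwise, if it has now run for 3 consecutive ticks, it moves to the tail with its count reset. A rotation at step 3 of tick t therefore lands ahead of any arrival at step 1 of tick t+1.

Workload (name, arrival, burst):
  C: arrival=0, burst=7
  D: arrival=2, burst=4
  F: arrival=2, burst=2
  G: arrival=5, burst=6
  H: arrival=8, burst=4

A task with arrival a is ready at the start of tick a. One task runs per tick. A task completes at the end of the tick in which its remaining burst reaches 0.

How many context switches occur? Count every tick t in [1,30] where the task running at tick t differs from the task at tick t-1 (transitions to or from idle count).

context switches = 10

t=0: queue=[C] q_used=0 → run C
t=1: queue=[C] q_used=1 → run C
t=2: queue=[C,D,F] q_used=2 → run C
t=3: queue=[D,F,C] q_used=0 → run D
t=4: queue=[D,F,C] q_used=1 → run D
t=5: queue=[D,F,C,G] q_used=2 → run D
t=6: queue=[F,C,G,D] q_used=0 → run F
t=7: queue=[F,C,G,D] q_used=1 → run F
t=8: queue=[C,G,D,H] q_used=0 → run C
t=9: queue=[C,G,D,H] q_used=1 → run C
t=10: queue=[C,G,D,H] q_used=2 → run C
t=11: queue=[G,D,H,C] q_used=0 → run G
t=12: queue=[G,D,H,C] q_used=1 → run G
t=13: queue=[G,D,H,C] q_used=2 → run G
t=14: queue=[D,H,C,G] q_used=0 → run D
t=15: queue=[H,C,G] q_used=0 → run H
t=16: queue=[H,C,G] q_used=1 → run H
t=17: queue=[H,C,G] q_used=2 → run H
t=18: queue=[C,G,H] q_used=0 → run C
t=19: queue=[G,H] q_used=0 → run G
t=20: queue=[G,H] q_used=1 → run G
t=21: queue=[G,H] q_used=2 → run G
t=22: queue=[H] q_used=0 → run H
t=23: (idle)
t=24: (idle)
t=25: (idle)
t=26: (idle)
t=27: (idle)
t=28: (idle)
t=29: (idle)
t=30: (idle)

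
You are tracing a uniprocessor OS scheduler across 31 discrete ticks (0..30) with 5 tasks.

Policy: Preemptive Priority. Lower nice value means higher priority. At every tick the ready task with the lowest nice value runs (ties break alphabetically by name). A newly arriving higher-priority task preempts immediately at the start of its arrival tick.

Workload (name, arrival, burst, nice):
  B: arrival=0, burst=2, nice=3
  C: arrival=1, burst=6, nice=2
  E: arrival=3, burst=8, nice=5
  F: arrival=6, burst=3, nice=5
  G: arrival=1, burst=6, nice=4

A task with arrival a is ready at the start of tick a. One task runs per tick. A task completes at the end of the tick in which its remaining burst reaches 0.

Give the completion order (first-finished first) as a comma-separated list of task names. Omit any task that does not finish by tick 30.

t=0: ready={B} → run B
t=1: ready={B,C,G} → run C
t=2: ready={B,C,G} → run C
t=3: ready={B,C,E,G} → run C
t=4: ready={B,C,E,G} → run C
t=5: ready={B,C,E,G} → run C
t=6: ready={B,C,E,F,G} → run C
t=7: ready={B,E,F,G} → run B
t=8: ready={E,F,G} → run G
t=9: ready={E,F,G} → run G
t=10: ready={E,F,G} → run G
t=11: ready={E,F,G} → run G
t=12: ready={E,F,G} → run G
t=13: ready={E,F,G} → run G
t=14: ready={E,F} → run E
t=15: ready={E,F} → run E
t=16: ready={E,F} → run E
t=17: ready={E,F} → run E
t=18: ready={E,F} → run E
t=19: ready={E,F} → run E
t=20: ready={E,F} → run E
t=21: ready={E,F} → run E
t=22: ready={F} → run F
t=23: ready={F} → run F
t=24: ready={F} → run F
t=25: (idle)
t=26: (idle)
t=27: (idle)
t=28: (idle)
t=29: (idle)
t=30: (idle)

completion order = C, B, G, E, F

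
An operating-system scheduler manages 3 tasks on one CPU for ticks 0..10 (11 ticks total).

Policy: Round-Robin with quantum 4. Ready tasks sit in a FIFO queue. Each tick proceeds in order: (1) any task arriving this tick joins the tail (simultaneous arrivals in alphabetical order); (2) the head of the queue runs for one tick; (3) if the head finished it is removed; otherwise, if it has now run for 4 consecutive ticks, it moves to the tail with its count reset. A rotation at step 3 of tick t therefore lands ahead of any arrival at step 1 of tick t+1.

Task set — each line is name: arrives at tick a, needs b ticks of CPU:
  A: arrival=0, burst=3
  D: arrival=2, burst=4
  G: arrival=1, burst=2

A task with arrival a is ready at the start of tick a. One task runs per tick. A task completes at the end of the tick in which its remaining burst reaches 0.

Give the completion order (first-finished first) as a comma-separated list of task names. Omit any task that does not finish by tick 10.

t=0: queue=[A] q_used=0 → run A
t=1: queue=[A,G] q_used=1 → run A
t=2: queue=[A,G,D] q_used=2 → run A
t=3: queue=[G,D] q_used=0 → run G
t=4: queue=[G,D] q_used=1 → run G
t=5: queue=[D] q_used=0 → run D
t=6: queue=[D] q_used=1 → run D
t=7: queue=[D] q_used=2 → run D
t=8: queue=[D] q_used=3 → run D
t=9: (idle)
t=10: (idle)

completion order = A, G, D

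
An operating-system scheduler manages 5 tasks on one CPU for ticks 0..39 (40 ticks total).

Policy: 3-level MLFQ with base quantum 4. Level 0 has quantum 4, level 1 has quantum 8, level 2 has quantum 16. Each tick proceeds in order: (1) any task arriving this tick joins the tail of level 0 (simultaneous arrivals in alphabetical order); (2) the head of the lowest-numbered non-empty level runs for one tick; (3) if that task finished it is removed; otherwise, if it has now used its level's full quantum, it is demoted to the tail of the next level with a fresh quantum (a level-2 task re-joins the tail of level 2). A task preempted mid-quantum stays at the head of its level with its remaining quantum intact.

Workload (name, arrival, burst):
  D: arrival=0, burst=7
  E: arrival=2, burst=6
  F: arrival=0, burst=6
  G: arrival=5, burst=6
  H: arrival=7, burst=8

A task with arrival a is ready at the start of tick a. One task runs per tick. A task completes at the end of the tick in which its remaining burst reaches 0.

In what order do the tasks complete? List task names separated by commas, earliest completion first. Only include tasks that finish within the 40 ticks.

completion order = D, F, E, G, H

t=0: L0/L1/L2 = DF/-/- → run D
t=1: L0/L1/L2 = DF/-/- → run D
t=2: L0/L1/L2 = DFE/-/- → run D
t=3: L0/L1/L2 = DFE/-/- → run D
t=4: L0/L1/L2 = FE/D/- → run F
t=5: L0/L1/L2 = FEG/D/- → run F
t=6: L0/L1/L2 = FEG/D/- → run F
t=7: L0/L1/L2 = FEGH/D/- → run F
t=8: L0/L1/L2 = EGH/DF/- → run E
t=9: L0/L1/L2 = EGH/DF/- → run E
t=10: L0/L1/L2 = EGH/DF/- → run E
t=11: L0/L1/L2 = EGH/DF/- → run E
t=12: L0/L1/L2 = GH/DFE/- → run G
t=13: L0/L1/L2 = GH/DFE/- → run G
t=14: L0/L1/L2 = GH/DFE/- → run G
t=15: L0/L1/L2 = GH/DFE/- → run G
t=16: L0/L1/L2 = H/DFEG/- → run H
t=17: L0/L1/L2 = H/DFEG/- → run H
t=18: L0/L1/L2 = H/DFEG/- → run H
t=19: L0/L1/L2 = H/DFEG/- → run H
t=20: L0/L1/L2 = -/DFEGH/- → run D
t=21: L0/L1/L2 = -/DFEGH/- → run D
t=22: L0/L1/L2 = -/DFEGH/- → run D
t=23: L0/L1/L2 = -/FEGH/- → run F
t=24: L0/L1/L2 = -/FEGH/- → run F
t=25: L0/L1/L2 = -/EGH/- → run E
t=26: L0/L1/L2 = -/EGH/- → run E
t=27: L0/L1/L2 = -/GH/- → run G
t=28: L0/L1/L2 = -/GH/- → run G
t=29: L0/L1/L2 = -/H/- → run H
t=30: L0/L1/L2 = -/H/- → run H
t=31: L0/L1/L2 = -/H/- → run H
t=32: L0/L1/L2 = -/H/- → run H
t=33: (idle)
t=34: (idle)
t=35: (idle)
t=36: (idle)
t=37: (idle)
t=38: (idle)
t=39: (idle)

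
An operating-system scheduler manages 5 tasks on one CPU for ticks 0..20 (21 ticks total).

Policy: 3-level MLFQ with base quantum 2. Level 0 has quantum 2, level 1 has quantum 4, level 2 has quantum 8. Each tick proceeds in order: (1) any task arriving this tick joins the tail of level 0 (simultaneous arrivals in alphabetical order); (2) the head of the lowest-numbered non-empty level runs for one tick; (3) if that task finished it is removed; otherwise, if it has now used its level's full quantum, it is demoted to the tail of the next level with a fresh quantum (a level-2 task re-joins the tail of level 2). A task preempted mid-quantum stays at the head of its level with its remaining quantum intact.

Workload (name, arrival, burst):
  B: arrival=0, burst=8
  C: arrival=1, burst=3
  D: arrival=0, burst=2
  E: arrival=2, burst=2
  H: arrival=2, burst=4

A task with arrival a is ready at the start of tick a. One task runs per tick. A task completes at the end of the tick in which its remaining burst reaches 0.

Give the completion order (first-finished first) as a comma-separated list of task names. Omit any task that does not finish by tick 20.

completion order = D, E, C, H, B

t=0: L0/L1/L2 = BD/-/- → run B
t=1: L0/L1/L2 = BDC/-/- → run B
t=2: L0/L1/L2 = DCEH/B/- → run D
t=3: L0/L1/L2 = DCEH/B/- → run D
t=4: L0/L1/L2 = CEH/B/- → run C
t=5: L0/L1/L2 = CEH/B/- → run C
t=6: L0/L1/L2 = EH/BC/- → run E
t=7: L0/L1/L2 = EH/BC/- → run E
t=8: L0/L1/L2 = H/BC/- → run H
t=9: L0/L1/L2 = H/BC/- → run H
t=10: L0/L1/L2 = -/BCH/- → run B
t=11: L0/L1/L2 = -/BCH/- → run B
t=12: L0/L1/L2 = -/BCH/- → run B
t=13: L0/L1/L2 = -/BCH/- → run B
t=14: L0/L1/L2 = -/CH/B → run C
t=15: L0/L1/L2 = -/H/B → run H
t=16: L0/L1/L2 = -/H/B → run H
t=17: L0/L1/L2 = -/-/B → run B
t=18: L0/L1/L2 = -/-/B → run B
t=19: (idle)
t=20: (idle)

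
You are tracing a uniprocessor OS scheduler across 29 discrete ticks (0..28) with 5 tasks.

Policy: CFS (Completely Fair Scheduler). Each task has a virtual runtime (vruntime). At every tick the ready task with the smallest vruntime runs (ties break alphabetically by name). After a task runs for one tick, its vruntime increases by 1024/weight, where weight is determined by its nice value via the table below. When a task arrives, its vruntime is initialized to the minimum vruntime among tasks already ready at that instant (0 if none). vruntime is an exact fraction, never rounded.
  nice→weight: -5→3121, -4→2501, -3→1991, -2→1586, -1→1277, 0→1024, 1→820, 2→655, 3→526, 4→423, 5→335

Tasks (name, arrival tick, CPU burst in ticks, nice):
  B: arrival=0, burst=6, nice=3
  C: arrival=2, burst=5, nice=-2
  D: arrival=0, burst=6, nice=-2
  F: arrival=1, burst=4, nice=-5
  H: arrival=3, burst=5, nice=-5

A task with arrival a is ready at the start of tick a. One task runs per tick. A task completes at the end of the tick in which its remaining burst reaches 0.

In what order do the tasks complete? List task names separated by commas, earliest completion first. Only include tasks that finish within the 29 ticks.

completion order = F, H, C, D, B

t=0: vr[B=0 D=0] → run B
t=1: vr[B=512/263 D=0 F=0] → run D
t=2: vr[B=512/263 C=0 D=512/793 F=0] → run C
t=3: vr[B=512/263 C=512/793 D=512/793 F=0 H=0] → run F
t=4: vr[B=512/263 C=512/793 D=512/793 F=1024/3121 H=0] → run H
t=5: vr[B=512/263 C=512/793 D=512/793 F=1024/3121 H=1024/3121] → run F
t=6: vr[B=512/263 C=512/793 D=512/793 F=2048/3121 H=1024/3121] → run H
t=7: vr[B=512/263 C=512/793 D=512/793 F=2048/3121 H=2048/3121] → run C
t=8: vr[B=512/263 C=1024/793 D=512/793 F=2048/3121 H=2048/3121] → run D
t=9: vr[B=512/263 C=1024/793 D=1024/793 F=2048/3121 H=2048/3121] → run F
t=10: vr[B=512/263 C=1024/793 D=1024/793 F=3072/3121 H=2048/3121] → run H
t=11: vr[B=512/263 C=1024/793 D=1024/793 F=3072/3121 H=3072/3121] → run F
t=12: vr[B=512/263 C=1024/793 D=1024/793 H=3072/3121] → run H
t=13: vr[B=512/263 C=1024/793 D=1024/793 H=4096/3121] → run C
t=14: vr[B=512/263 C=1536/793 D=1024/793 H=4096/3121] → run D
t=15: vr[B=512/263 C=1536/793 D=1536/793 H=4096/3121] → run H
t=16: vr[B=512/263 C=1536/793 D=1536/793] → run C
t=17: vr[B=512/263 C=2048/793 D=1536/793] → run D
t=18: vr[B=512/263 C=2048/793 D=2048/793] → run B
t=19: vr[B=1024/263 C=2048/793 D=2048/793] → run C
t=20: vr[B=1024/263 D=2048/793] → run D
t=21: vr[B=1024/263 D=2560/793] → run D
t=22: vr[B=1024/263] → run B
t=23: vr[B=1536/263] → run B
t=24: vr[B=2048/263] → run B
t=25: vr[B=2560/263] → run B
t=26: (idle)
t=27: (idle)
t=28: (idle)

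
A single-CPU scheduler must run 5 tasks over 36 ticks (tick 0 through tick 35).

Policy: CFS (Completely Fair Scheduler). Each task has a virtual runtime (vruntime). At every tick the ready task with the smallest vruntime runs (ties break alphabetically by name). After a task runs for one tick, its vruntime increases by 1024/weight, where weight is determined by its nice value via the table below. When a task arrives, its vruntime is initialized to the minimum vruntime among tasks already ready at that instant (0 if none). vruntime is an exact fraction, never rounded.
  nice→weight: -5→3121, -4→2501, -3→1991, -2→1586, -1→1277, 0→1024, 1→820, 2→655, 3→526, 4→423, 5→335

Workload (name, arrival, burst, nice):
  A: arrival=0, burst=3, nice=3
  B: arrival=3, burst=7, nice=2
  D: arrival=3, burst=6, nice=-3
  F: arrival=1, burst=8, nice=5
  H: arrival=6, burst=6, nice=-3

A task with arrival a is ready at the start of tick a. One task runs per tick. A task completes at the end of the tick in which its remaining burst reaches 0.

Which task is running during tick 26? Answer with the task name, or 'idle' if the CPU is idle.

running at tick 26 = F

t=0: vr[A=0] → run A
t=1: vr[A=512/263 F=512/263] → run A
t=2: vr[A=1024/263 F=512/263] → run F
t=3: vr[A=1024/263 B=1024/263 D=1024/263 F=440832/88105] → run A
t=4: vr[B=1024/263 D=1024/263 F=440832/88105] → run B
t=5: vr[B=940032/172265 D=1024/263 F=440832/88105] → run D
t=6: vr[B=940032/172265 D=2308096/523633 F=440832/88105 H=2308096/523633] → run D
t=7: vr[B=940032/172265 D=2577408/523633 F=440832/88105 H=2308096/523633] → run H
t=8: vr[B=940032/172265 D=2577408/523633 F=440832/88105 H=2577408/523633] → run D
t=9: vr[B=940032/172265 D=2846720/523633 F=440832/88105 H=2577408/523633] → run H
t=10: vr[B=940032/172265 D=2846720/523633 F=440832/88105 H=2846720/523633] → run F
t=11: vr[B=940032/172265 D=2846720/523633 F=710144/88105 H=2846720/523633] → run D
t=12: vr[B=940032/172265 D=3116032/523633 F=710144/88105 H=2846720/523633] → run H
t=13: vr[B=940032/172265 D=3116032/523633 F=710144/88105 H=3116032/523633] → run B
t=14: vr[B=1209344/172265 D=3116032/523633 F=710144/88105 H=3116032/523633] → run D
t=15: vr[B=1209344/172265 D=3385344/523633 F=710144/88105 H=3116032/523633] → run H
t=16: vr[B=1209344/172265 D=3385344/523633 F=710144/88105 H=3385344/523633] → run D
t=17: vr[B=1209344/172265 F=710144/88105 H=3385344/523633] → run H
t=18: vr[B=1209344/172265 F=710144/88105 H=3654656/523633] → run H
t=19: vr[B=1209344/172265 F=710144/88105] → run B
t=20: vr[B=1478656/172265 F=710144/88105] → run F
t=21: vr[B=1478656/172265 F=979456/88105] → run B
t=22: vr[B=1747968/172265 F=979456/88105] → run B
t=23: vr[B=403456/34453 F=979456/88105] → run F
t=24: vr[B=403456/34453 F=1248768/88105] → run B
t=25: vr[B=2286592/172265 F=1248768/88105] → run B
t=26: vr[F=1248768/88105] → run F
t=27: vr[F=303616/17621] → run F
t=28: vr[F=1787392/88105] → run F
t=29: vr[F=2056704/88105] → run F
t=30: (idle)
t=31: (idle)
t=32: (idle)
t=33: (idle)
t=34: (idle)
t=35: (idle)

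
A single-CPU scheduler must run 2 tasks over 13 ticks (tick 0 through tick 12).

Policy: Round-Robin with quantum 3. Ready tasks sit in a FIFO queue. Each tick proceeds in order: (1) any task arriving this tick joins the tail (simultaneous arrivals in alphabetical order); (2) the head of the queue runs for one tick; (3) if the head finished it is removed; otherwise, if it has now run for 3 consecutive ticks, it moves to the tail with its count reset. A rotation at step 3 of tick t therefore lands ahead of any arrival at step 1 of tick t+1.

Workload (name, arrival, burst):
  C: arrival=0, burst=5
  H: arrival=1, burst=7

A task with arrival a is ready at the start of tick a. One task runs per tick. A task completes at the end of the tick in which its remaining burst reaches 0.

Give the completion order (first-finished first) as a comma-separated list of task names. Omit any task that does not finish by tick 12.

completion order = C, H

t=0: queue=[C] q_used=0 → run C
t=1: queue=[C,H] q_used=1 → run C
t=2: queue=[C,H] q_used=2 → run C
t=3: queue=[H,C] q_used=0 → run H
t=4: queue=[H,C] q_used=1 → run H
t=5: queue=[H,C] q_used=2 → run H
t=6: queue=[C,H] q_used=0 → run C
t=7: queue=[C,H] q_used=1 → run C
t=8: queue=[H] q_used=0 → run H
t=9: queue=[H] q_used=1 → run H
t=10: queue=[H] q_used=2 → run H
t=11: queue=[H] q_used=0 → run H
t=12: (idle)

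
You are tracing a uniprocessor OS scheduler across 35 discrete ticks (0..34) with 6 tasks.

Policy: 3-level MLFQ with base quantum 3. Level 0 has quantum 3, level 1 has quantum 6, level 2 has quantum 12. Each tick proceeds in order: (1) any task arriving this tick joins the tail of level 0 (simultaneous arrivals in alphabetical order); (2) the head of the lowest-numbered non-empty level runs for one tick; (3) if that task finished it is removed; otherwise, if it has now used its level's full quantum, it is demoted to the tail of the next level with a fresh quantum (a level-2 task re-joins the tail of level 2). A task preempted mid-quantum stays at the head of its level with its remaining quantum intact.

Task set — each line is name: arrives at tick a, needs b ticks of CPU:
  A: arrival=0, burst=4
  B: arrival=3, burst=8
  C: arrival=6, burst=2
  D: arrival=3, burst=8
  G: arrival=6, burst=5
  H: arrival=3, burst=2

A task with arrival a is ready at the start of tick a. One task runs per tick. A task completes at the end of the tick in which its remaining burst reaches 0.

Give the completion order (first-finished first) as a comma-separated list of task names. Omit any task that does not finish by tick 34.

t=0: L0/L1/L2 = A/-/- → run A
t=1: L0/L1/L2 = A/-/- → run A
t=2: L0/L1/L2 = A/-/- → run A
t=3: L0/L1/L2 = BDH/A/- → run B
t=4: L0/L1/L2 = BDH/A/- → run B
t=5: L0/L1/L2 = BDH/A/- → run B
t=6: L0/L1/L2 = DHCG/AB/- → run D
t=7: L0/L1/L2 = DHCG/AB/- → run D
t=8: L0/L1/L2 = DHCG/AB/- → run D
t=9: L0/L1/L2 = HCG/ABD/- → run H
t=10: L0/L1/L2 = HCG/ABD/- → run H
t=11: L0/L1/L2 = CG/ABD/- → run C
t=12: L0/L1/L2 = CG/ABD/- → run C
t=13: L0/L1/L2 = G/ABD/- → run G
t=14: L0/L1/L2 = G/ABD/- → run G
t=15: L0/L1/L2 = G/ABD/- → run G
t=16: L0/L1/L2 = -/ABDG/- → run A
t=17: L0/L1/L2 = -/BDG/- → run B
t=18: L0/L1/L2 = -/BDG/- → run B
t=19: L0/L1/L2 = -/BDG/- → run B
t=20: L0/L1/L2 = -/BDG/- → run B
t=21: L0/L1/L2 = -/BDG/- → run B
t=22: L0/L1/L2 = -/DG/- → run D
t=23: L0/L1/L2 = -/DG/- → run D
t=24: L0/L1/L2 = -/DG/- → run D
t=25: L0/L1/L2 = -/DG/- → run D
t=26: L0/L1/L2 = -/DG/- → run D
t=27: L0/L1/L2 = -/G/- → run G
t=28: L0/L1/L2 = -/G/- → run G
t=29: (idle)
t=30: (idle)
t=31: (idle)
t=32: (idle)
t=33: (idle)
t=34: (idle)

completion order = H, C, A, B, D, G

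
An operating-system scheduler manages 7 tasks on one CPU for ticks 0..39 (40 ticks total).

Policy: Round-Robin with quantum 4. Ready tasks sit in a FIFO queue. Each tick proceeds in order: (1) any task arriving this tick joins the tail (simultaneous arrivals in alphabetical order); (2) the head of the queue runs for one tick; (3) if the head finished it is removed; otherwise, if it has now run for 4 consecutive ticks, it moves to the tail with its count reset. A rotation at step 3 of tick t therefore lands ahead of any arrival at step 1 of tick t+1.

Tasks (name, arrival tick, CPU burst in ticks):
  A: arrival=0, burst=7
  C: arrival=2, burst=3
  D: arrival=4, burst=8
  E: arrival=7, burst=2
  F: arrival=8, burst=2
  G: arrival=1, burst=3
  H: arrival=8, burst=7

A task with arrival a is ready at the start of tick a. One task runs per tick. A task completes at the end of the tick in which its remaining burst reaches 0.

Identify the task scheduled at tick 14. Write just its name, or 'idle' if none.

t=0: queue=[A] q_used=0 → run A
t=1: queue=[A,G] q_used=1 → run A
t=2: queue=[A,G,C] q_used=2 → run A
t=3: queue=[A,G,C] q_used=3 → run A
t=4: queue=[G,C,A,D] q_used=0 → run G
t=5: queue=[G,C,A,D] q_used=1 → run G
t=6: queue=[G,C,A,D] q_used=2 → run G
t=7: queue=[C,A,D,E] q_used=0 → run C
t=8: queue=[C,A,D,E,F,H] q_used=1 → run C
t=9: queue=[C,A,D,E,F,H] q_used=2 → run C
t=10: queue=[A,D,E,F,H] q_used=0 → run A
t=11: queue=[A,D,E,F,H] q_used=1 → run A
t=12: queue=[A,D,E,F,H] q_used=2 → run A
t=13: queue=[D,E,F,H] q_used=0 → run D
t=14: queue=[D,E,F,H] q_used=1 → run D
t=15: queue=[D,E,F,H] q_used=2 → run D
t=16: queue=[D,E,F,H] q_used=3 → run D
t=17: queue=[E,F,H,D] q_used=0 → run E
t=18: queue=[E,F,H,D] q_used=1 → run E
t=19: queue=[F,H,D] q_used=0 → run F
t=20: queue=[F,H,D] q_used=1 → run F
t=21: queue=[H,D] q_used=0 → run H
t=22: queue=[H,D] q_used=1 → run H
t=23: queue=[H,D] q_used=2 → run H
t=24: queue=[H,D] q_used=3 → run H
t=25: queue=[D,H] q_used=0 → run D
t=26: queue=[D,H] q_used=1 → run D
t=27: queue=[D,H] q_used=2 → run D
t=28: queue=[D,H] q_used=3 → run D
t=29: queue=[H] q_used=0 → run H
t=30: queue=[H] q_used=1 → run H
t=31: queue=[H] q_used=2 → run H
t=32: (idle)
t=33: (idle)
t=34: (idle)
t=35: (idle)
t=36: (idle)
t=37: (idle)
t=38: (idle)
t=39: (idle)

running at tick 14 = D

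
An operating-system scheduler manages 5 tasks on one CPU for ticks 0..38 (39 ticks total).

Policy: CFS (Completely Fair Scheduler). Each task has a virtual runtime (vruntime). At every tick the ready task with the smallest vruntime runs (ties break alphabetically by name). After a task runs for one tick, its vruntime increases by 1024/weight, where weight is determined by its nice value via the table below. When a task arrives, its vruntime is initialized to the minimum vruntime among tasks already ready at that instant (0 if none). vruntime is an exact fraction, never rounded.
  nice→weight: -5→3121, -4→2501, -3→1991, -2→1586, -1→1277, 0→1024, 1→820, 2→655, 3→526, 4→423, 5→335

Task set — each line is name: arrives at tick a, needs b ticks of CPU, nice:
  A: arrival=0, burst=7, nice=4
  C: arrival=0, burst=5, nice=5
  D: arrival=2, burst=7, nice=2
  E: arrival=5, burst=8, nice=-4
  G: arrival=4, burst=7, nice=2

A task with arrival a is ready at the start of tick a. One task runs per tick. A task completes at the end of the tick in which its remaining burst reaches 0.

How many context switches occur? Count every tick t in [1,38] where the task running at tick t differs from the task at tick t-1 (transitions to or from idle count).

context switches = 32

t=0: vr[A=0 C=0] → run A
t=1: vr[A=1024/423 C=0] → run C
t=2: vr[A=1024/423 C=1024/335 D=1024/423] → run A
t=3: vr[A=2048/423 C=1024/335 D=1024/423] → run D
t=4: vr[A=2048/423 C=1024/335 D=1103872/277065 G=1024/335] → run C
t=5: vr[A=2048/423 C=2048/335 D=1103872/277065 E=1024/335 G=1024/335] → run E
t=6: vr[A=2048/423 C=2048/335 D=1103872/277065 E=2904064/837835 G=1024/335] → run G
t=7: vr[A=2048/423 C=2048/335 D=1103872/277065 E=2904064/837835 G=202752/43885] → run E
t=8: vr[A=2048/423 C=2048/335 D=1103872/277065 E=3247104/837835 G=202752/43885] → run E
t=9: vr[A=2048/423 C=2048/335 D=1103872/277065 E=3590144/837835 G=202752/43885] → run D
t=10: vr[A=2048/423 C=2048/335 D=1537024/277065 E=3590144/837835 G=202752/43885] → run E
t=11: vr[A=2048/423 C=2048/335 D=1537024/277065 E=3933184/837835 G=202752/43885] → run G
t=12: vr[A=2048/423 C=2048/335 D=1537024/277065 E=3933184/837835 G=54272/8777] → run E
t=13: vr[A=2048/423 C=2048/335 D=1537024/277065 E=4276224/837835 G=54272/8777] → run A
t=14: vr[A=1024/141 C=2048/335 D=1537024/277065 E=4276224/837835 G=54272/8777] → run E
t=15: vr[A=1024/141 C=2048/335 D=1537024/277065 E=4619264/837835 G=54272/8777] → run E
t=16: vr[A=1024/141 C=2048/335 D=1537024/277065 E=4962304/837835 G=54272/8777] → run D
t=17: vr[A=1024/141 C=2048/335 D=1970176/277065 E=4962304/837835 G=54272/8777] → run E
t=18: vr[A=1024/141 C=2048/335 D=1970176/277065 G=54272/8777] → run C
t=19: vr[A=1024/141 C=3072/335 D=1970176/277065 G=54272/8777] → run G
t=20: vr[A=1024/141 C=3072/335 D=1970176/277065 G=339968/43885] → run D
t=21: vr[A=1024/141 C=3072/335 D=2403328/277065 G=339968/43885] → run A
t=22: vr[A=4096/423 C=3072/335 D=2403328/277065 G=339968/43885] → run G
t=23: vr[A=4096/423 C=3072/335 D=2403328/277065 G=408576/43885] → run D
t=24: vr[A=4096/423 C=3072/335 D=567296/55413 G=408576/43885] → run C
t=25: vr[A=4096/423 C=4096/335 D=567296/55413 G=408576/43885] → run G
t=26: vr[A=4096/423 C=4096/335 D=567296/55413 G=477184/43885] → run A
t=27: vr[A=5120/423 C=4096/335 D=567296/55413 G=477184/43885] → run D
t=28: vr[A=5120/423 C=4096/335 D=3269632/277065 G=477184/43885] → run G
t=29: vr[A=5120/423 C=4096/335 D=3269632/277065 G=545792/43885] → run D
t=30: vr[A=5120/423 C=4096/335 G=545792/43885] → run A
t=31: vr[A=2048/141 C=4096/335 G=545792/43885] → run C
t=32: vr[A=2048/141 G=545792/43885] → run G
t=33: vr[A=2048/141] → run A
t=34: (idle)
t=35: (idle)
t=36: (idle)
t=37: (idle)
t=38: (idle)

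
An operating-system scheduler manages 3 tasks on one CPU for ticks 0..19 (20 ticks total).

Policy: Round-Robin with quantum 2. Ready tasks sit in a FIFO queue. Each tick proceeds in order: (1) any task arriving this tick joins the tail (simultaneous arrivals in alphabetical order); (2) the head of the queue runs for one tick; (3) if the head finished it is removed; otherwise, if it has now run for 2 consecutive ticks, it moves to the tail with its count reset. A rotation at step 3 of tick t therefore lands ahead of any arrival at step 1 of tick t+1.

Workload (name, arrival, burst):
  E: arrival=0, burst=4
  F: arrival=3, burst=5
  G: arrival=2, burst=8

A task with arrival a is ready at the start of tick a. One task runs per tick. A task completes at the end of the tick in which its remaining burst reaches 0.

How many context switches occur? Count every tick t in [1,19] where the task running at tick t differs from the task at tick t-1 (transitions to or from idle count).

context switches = 8

t=0: queue=[E] q_used=0 → run E
t=1: queue=[E] q_used=1 → run E
t=2: queue=[E,G] q_used=0 → run E
t=3: queue=[E,G,F] q_used=1 → run E
t=4: queue=[G,F] q_used=0 → run G
t=5: queue=[G,F] q_used=1 → run G
t=6: queue=[F,G] q_used=0 → run F
t=7: queue=[F,G] q_used=1 → run F
t=8: queue=[G,F] q_used=0 → run G
t=9: queue=[G,F] q_used=1 → run G
t=10: queue=[F,G] q_used=0 → run F
t=11: queue=[F,G] q_used=1 → run F
t=12: queue=[G,F] q_used=0 → run G
t=13: queue=[G,F] q_used=1 → run G
t=14: queue=[F,G] q_used=0 → run F
t=15: queue=[G] q_used=0 → run G
t=16: queue=[G] q_used=1 → run G
t=17: (idle)
t=18: (idle)
t=19: (idle)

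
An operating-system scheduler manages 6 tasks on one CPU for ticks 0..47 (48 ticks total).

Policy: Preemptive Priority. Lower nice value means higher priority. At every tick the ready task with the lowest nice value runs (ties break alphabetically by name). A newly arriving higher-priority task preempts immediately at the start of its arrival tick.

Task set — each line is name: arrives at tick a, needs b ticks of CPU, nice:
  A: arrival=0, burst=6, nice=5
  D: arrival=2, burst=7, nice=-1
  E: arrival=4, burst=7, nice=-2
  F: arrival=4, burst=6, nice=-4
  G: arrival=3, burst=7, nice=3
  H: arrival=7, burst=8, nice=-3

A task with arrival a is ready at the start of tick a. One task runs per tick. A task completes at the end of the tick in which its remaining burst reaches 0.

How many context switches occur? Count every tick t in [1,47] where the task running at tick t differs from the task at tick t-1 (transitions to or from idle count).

t=0: ready={A} → run A
t=1: ready={A} → run A
t=2: ready={A,D} → run D
t=3: ready={A,D,G} → run D
t=4: ready={A,D,E,F,G} → run F
t=5: ready={A,D,E,F,G} → run F
t=6: ready={A,D,E,F,G} → run F
t=7: ready={A,D,E,F,G,H} → run F
t=8: ready={A,D,E,F,G,H} → run F
t=9: ready={A,D,E,F,G,H} → run F
t=10: ready={A,D,E,G,H} → run H
t=11: ready={A,D,E,G,H} → run H
t=12: ready={A,D,E,G,H} → run H
t=13: ready={A,D,E,G,H} → run H
t=14: ready={A,D,E,G,H} → run H
t=15: ready={A,D,E,G,H} → run H
t=16: ready={A,D,E,G,H} → run H
t=17: ready={A,D,E,G,H} → run H
t=18: ready={A,D,E,G} → run E
t=19: ready={A,D,E,G} → run E
t=20: ready={A,D,E,G} → run E
t=21: ready={A,D,E,G} → run E
t=22: ready={A,D,E,G} → run E
t=23: ready={A,D,E,G} → run E
t=24: ready={A,D,E,G} → run E
t=25: ready={A,D,G} → run D
t=26: ready={A,D,G} → run D
t=27: ready={A,D,G} → run D
t=28: ready={A,D,G} → run D
t=29: ready={A,D,G} → run D
t=30: ready={A,G} → run G
t=31: ready={A,G} → run G
t=32: ready={A,G} → run G
t=33: ready={A,G} → run G
t=34: ready={A,G} → run G
t=35: ready={A,G} → run G
t=36: ready={A,G} → run G
t=37: ready={A} → run A
t=38: ready={A} → run A
t=39: ready={A} → run A
t=40: ready={A} → run A
t=41: (idle)
t=42: (idle)
t=43: (idle)
t=44: (idle)
t=45: (idle)
t=46: (idle)
t=47: (idle)

context switches = 8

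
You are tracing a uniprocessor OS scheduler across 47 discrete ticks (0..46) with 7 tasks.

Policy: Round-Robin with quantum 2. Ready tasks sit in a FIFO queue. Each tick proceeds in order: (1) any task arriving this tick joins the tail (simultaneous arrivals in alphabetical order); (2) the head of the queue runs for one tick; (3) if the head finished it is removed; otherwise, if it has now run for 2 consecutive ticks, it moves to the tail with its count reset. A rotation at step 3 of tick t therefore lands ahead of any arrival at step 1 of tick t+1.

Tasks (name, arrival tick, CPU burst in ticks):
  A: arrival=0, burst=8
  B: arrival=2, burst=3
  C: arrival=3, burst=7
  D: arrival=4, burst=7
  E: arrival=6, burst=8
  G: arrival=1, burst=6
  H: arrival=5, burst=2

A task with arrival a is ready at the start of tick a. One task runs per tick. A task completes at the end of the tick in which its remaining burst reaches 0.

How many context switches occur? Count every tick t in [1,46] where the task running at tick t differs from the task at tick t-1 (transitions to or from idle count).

context switches = 22

t=0: queue=[A] q_used=0 → run A
t=1: queue=[A,G] q_used=1 → run A
t=2: queue=[G,A,B] q_used=0 → run G
t=3: queue=[G,A,B,C] q_used=1 → run G
t=4: queue=[A,B,C,G,D] q_used=0 → run A
t=5: queue=[A,B,C,G,D,H] q_used=1 → run A
t=6: queue=[B,C,G,D,H,A,E] q_used=0 → run B
t=7: queue=[B,C,G,D,H,A,E] q_used=1 → run B
t=8: queue=[C,G,D,H,A,E,B] q_used=0 → run C
t=9: queue=[C,G,D,H,A,E,B] q_used=1 → run C
t=10: queue=[G,D,H,A,E,B,C] q_used=0 → run G
t=11: queue=[G,D,H,A,E,B,C] q_used=1 → run G
t=12: queue=[D,H,A,E,B,C,G] q_used=0 → run D
t=13: queue=[D,H,A,E,B,C,G] q_used=1 → run D
t=14: queue=[H,A,E,B,C,G,D] q_used=0 → run H
t=15: queue=[H,A,E,B,C,G,D] q_used=1 → run H
t=16: queue=[A,E,B,C,G,D] q_used=0 → run A
t=17: queue=[A,E,B,C,G,D] q_used=1 → run A
t=18: queue=[E,B,C,G,D,A] q_used=0 → run E
t=19: queue=[E,B,C,G,D,A] q_used=1 → run E
t=20: queue=[B,C,G,D,A,E] q_used=0 → run B
t=21: queue=[C,G,D,A,E] q_used=0 → run C
t=22: queue=[C,G,D,A,E] q_used=1 → run C
t=23: queue=[G,D,A,E,C] q_used=0 → run G
t=24: queue=[G,D,A,E,C] q_used=1 → run G
t=25: queue=[D,A,E,C] q_used=0 → run D
t=26: queue=[D,A,E,C] q_used=1 → run D
t=27: queue=[A,E,C,D] q_used=0 → run A
t=28: queue=[A,E,C,D] q_used=1 → run A
t=29: queue=[E,C,D] q_used=0 → run E
t=30: queue=[E,C,D] q_used=1 → run E
t=31: queue=[C,D,E] q_used=0 → run C
t=32: queue=[C,D,E] q_used=1 → run C
t=33: queue=[D,E,C] q_used=0 → run D
t=34: queue=[D,E,C] q_used=1 → run D
t=35: queue=[E,C,D] q_used=0 → run E
t=36: queue=[E,C,D] q_used=1 → run E
t=37: queue=[C,D,E] q_used=0 → run C
t=38: queue=[D,E] q_used=0 → run D
t=39: queue=[E] q_used=0 → run E
t=40: queue=[E] q_used=1 → run E
t=41: (idle)
t=42: (idle)
t=43: (idle)
t=44: (idle)
t=45: (idle)
t=46: (idle)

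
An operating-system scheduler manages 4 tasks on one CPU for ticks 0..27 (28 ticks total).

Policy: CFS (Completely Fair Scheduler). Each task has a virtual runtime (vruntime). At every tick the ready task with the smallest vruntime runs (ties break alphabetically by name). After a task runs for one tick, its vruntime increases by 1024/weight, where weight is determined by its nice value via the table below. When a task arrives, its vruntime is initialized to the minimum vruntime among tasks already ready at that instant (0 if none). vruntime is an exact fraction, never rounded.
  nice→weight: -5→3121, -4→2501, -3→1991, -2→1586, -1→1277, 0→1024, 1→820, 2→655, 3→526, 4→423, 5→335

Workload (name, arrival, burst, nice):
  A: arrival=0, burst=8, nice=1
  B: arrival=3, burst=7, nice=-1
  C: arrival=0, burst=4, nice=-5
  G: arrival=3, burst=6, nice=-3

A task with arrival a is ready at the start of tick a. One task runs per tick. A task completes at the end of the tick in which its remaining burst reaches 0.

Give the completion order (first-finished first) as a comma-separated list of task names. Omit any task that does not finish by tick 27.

completion order = C, G, B, A

t=0: vr[A=0 C=0] → run A
t=1: vr[A=256/205 C=0] → run C
t=2: vr[A=256/205 C=1024/3121] → run C
t=3: vr[A=256/205 B=2048/3121 C=2048/3121 G=2048/3121] → run B
t=4: vr[A=256/205 B=5811200/3985517 C=2048/3121 G=2048/3121] → run C
t=5: vr[A=256/205 B=5811200/3985517 C=3072/3121 G=2048/3121] → run G
t=6: vr[A=256/205 B=5811200/3985517 C=3072/3121 G=7273472/6213911] → run C
t=7: vr[A=256/205 B=5811200/3985517 G=7273472/6213911] → run G
t=8: vr[A=256/205 B=5811200/3985517 G=10469376/6213911] → run A
t=9: vr[A=512/205 B=5811200/3985517 G=10469376/6213911] → run B
t=10: vr[A=512/205 B=9007104/3985517 G=10469376/6213911] → run G
t=11: vr[A=512/205 B=9007104/3985517 G=13665280/6213911] → run G
t=12: vr[A=512/205 B=9007104/3985517 G=16861184/6213911] → run B
t=13: vr[A=512/205 B=12203008/3985517 G=16861184/6213911] → run A
t=14: vr[A=768/205 B=12203008/3985517 G=16861184/6213911] → run G
t=15: vr[A=768/205 B=12203008/3985517 G=20057088/6213911] → run B
t=16: vr[A=768/205 B=15398912/3985517 G=20057088/6213911] → run G
t=17: vr[A=768/205 B=15398912/3985517] → run A
t=18: vr[A=1024/205 B=15398912/3985517] → run B
t=19: vr[A=1024/205 B=18594816/3985517] → run B
t=20: vr[A=1024/205 B=21790720/3985517] → run A
t=21: vr[A=256/41 B=21790720/3985517] → run B
t=22: vr[A=256/41] → run A
t=23: vr[A=1536/205] → run A
t=24: vr[A=1792/205] → run A
t=25: (idle)
t=26: (idle)
t=27: (idle)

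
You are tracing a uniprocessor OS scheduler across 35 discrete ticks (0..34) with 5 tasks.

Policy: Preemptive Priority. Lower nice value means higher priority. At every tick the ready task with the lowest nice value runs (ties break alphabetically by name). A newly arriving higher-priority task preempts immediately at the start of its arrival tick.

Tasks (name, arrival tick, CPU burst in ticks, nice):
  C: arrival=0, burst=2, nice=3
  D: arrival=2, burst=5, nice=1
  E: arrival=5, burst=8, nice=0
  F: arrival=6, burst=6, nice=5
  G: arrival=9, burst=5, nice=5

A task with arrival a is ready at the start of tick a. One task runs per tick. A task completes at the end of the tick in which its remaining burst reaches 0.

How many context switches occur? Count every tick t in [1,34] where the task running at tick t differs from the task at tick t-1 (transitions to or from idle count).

t=0: ready={C} → run C
t=1: ready={C} → run C
t=2: ready={D} → run D
t=3: ready={D} → run D
t=4: ready={D} → run D
t=5: ready={D,E} → run E
t=6: ready={D,E,F} → run E
t=7: ready={D,E,F} → run E
t=8: ready={D,E,F} → run E
t=9: ready={D,E,F,G} → run E
t=10: ready={D,E,F,G} → run E
t=11: ready={D,E,F,G} → run E
t=12: ready={D,E,F,G} → run E
t=13: ready={D,F,G} → run D
t=14: ready={D,F,G} → run D
t=15: ready={F,G} → run F
t=16: ready={F,G} → run F
t=17: ready={F,G} → run F
t=18: ready={F,G} → run F
t=19: ready={F,G} → run F
t=20: ready={F,G} → run F
t=21: ready={G} → run G
t=22: ready={G} → run G
t=23: ready={G} → run G
t=24: ready={G} → run G
t=25: ready={G} → run G
t=26: (idle)
t=27: (idle)
t=28: (idle)
t=29: (idle)
t=30: (idle)
t=31: (idle)
t=32: (idle)
t=33: (idle)
t=34: (idle)

context switches = 6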